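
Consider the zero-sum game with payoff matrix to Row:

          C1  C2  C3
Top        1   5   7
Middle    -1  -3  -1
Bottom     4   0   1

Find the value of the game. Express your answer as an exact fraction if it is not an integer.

Row minima: Top → 1, Middle → -3, Bottom → 0; maximin = 1.
Column maxima: C1 → 4, C2 → 5, C3 → 7; minimax = 4.
1 ≠ 4, so there is no saddle point; optimal play is mixed.
Middle is strictly dominated by Top, so Row never plays it.
C3 is strictly dominated by C2 (it gives Row strictly more in every row), so Column never plays it.
On the remaining 2×2 (Top, Bottom vs C1, C2):
Let Row play Top with probability p. Expected payoff against C1: 1p + 4(1−p) = −3p + 4; against C2: 5p + 0(1−p) = 5p.
Setting these equal: −3p + 4 = 5p ⇒ −8p = -4 ⇒ p = 1/2, and the value is (-3)·(1/2) + 4 = 5/2.
For Column: with q = P(C1), equating Top's and Bottom's payoffs gives −4q + 5 = 4q ⇒ q = 5/8.

5/2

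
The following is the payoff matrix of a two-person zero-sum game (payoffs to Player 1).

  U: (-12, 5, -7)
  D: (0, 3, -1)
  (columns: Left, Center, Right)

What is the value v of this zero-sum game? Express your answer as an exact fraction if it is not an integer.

Row minima: U → -12, D → -1; maximin = -1.
Column maxima: Left → 0, Center → 5, Right → -1; minimax = -1.
Since maximin = minimax = -1, there is a saddle point and the value is -1.

-1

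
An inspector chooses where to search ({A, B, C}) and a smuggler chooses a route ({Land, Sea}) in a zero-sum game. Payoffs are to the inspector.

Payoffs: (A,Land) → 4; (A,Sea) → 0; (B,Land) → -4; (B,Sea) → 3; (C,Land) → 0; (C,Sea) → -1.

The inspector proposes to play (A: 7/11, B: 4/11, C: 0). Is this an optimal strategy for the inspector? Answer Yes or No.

Yes

Against Land this mix gives (7/11)·4 + (4/11)·(-4) = 12/11.
Against Sea this mix gives (7/11)·0 + (4/11)·3 = 12/11.
All of the smuggler's active replies (Land, Sea) yield 12/11, and no column does worse for the inspector. The mix makes the smuggler indifferent and guarantees 12/11, so it is optimal.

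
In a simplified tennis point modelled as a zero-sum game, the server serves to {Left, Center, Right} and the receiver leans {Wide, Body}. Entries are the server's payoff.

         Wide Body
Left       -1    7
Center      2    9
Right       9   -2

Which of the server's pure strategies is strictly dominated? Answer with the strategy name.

Center gives a strictly higher payoff than Left against every column: 2 > -1, 9 > 7.
So Left is strictly dominated and the server never plays it.

Left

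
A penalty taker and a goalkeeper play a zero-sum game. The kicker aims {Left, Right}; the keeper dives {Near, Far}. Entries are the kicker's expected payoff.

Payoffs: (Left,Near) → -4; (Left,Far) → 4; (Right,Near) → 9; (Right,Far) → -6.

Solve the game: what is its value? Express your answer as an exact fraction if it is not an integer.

12/23

Row minima: Left → -4, Right → -6; maximin = -4.
Column maxima: Near → 9, Far → 4; minimax = 4.
-4 ≠ 4, so there is no saddle point; optimal play is mixed.
Let the kicker play Left with probability p. Expected payoff against Near: (-4)p + 9(1−p) = −13p + 9; against Far: 4p + (-6)(1−p) = 10p − 6.
Setting these equal: −13p + 9 = 10p − 6 ⇒ −23p = -15 ⇒ p = 15/23, and the value is (-13)·(15/23) + 9 = 12/23.
For the keeper: with q = P(Near), equating Left's and Right's payoffs gives −8q + 4 = 15q − 6 ⇒ q = 10/23.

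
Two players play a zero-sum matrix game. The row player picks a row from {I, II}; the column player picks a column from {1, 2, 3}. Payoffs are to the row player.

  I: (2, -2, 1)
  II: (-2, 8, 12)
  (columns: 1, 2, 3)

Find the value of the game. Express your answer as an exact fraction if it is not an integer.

Row minima: I → -2, II → -2; maximin = -2.
Column maxima: 1 → 2, 2 → 8, 3 → 12; minimax = 2.
-2 ≠ 2, so there is no saddle point; optimal play is mixed.
3 is strictly dominated by 2 (it gives the row player strictly more in every row), so the column player never plays it.
On the remaining 2×2 (I, II vs 1, 2):
Let the row player play I with probability p. Expected payoff against 1: 2p + (-2)(1−p) = 4p − 2; against 2: (-2)p + 8(1−p) = −10p + 8.
Setting these equal: 4p − 2 = −10p + 8 ⇒ 14p = 10 ⇒ p = 5/7, and the value is (4)·(5/7) − 2 = 6/7.
For the column player: with q = P(1), equating I's and II's payoffs gives 4q − 2 = −10q + 8 ⇒ q = 5/7.

6/7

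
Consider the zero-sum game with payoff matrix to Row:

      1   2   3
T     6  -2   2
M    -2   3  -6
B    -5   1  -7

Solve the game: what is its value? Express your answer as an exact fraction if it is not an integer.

-6/13

Row minima: T → -2, M → -6, B → -7; maximin = -2.
Column maxima: 1 → 6, 2 → 3, 3 → 2; minimax = 2.
-2 ≠ 2, so there is no saddle point; optimal play is mixed.
B is strictly dominated by M, so Row never plays it.
1 is strictly dominated by 3 (it gives Row strictly more in every row), so Column never plays it.
On the remaining 2×2 (T, M vs 2, 3):
Let Row play T with probability p. Expected payoff against 2: (-2)p + 3(1−p) = −5p + 3; against 3: 2p + (-6)(1−p) = 8p − 6.
Setting these equal: −5p + 3 = 8p − 6 ⇒ −13p = -9 ⇒ p = 9/13, and the value is (-5)·(9/13) + 3 = -6/13.
For Column: with q = P(2), equating T's and M's payoffs gives −4q + 2 = 9q − 6 ⇒ q = 8/13.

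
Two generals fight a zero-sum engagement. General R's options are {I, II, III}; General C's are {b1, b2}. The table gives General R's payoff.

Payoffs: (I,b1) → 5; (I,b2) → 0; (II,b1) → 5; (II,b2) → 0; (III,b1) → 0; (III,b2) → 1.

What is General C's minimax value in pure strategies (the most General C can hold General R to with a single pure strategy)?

Column maxima: b1 → 5, b2 → 1.
The smallest of these is 1.

1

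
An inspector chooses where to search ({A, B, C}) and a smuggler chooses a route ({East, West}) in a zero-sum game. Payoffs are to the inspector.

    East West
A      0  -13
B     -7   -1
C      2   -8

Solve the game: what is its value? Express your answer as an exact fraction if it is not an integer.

Row minima: A → -13, B → -7, C → -8; maximin = -7.
Column maxima: East → 2, West → -1; minimax = -1.
-7 ≠ -1, so there is no saddle point; optimal play is mixed.
A is strictly dominated by C, so the inspector never plays it.
On the remaining 2×2 (B, C vs East, West):
Let the inspector play B with probability p. Expected payoff against East: (-7)p + 2(1−p) = −9p + 2; against West: (-1)p + (-8)(1−p) = 7p − 8.
Setting these equal: −9p + 2 = 7p − 8 ⇒ −16p = -10 ⇒ p = 5/8, and the value is (-9)·(5/8) + 2 = -29/8.
For the smuggler: with q = P(East), equating B's and C's payoffs gives −6q − 1 = 10q − 8 ⇒ q = 7/16.

-29/8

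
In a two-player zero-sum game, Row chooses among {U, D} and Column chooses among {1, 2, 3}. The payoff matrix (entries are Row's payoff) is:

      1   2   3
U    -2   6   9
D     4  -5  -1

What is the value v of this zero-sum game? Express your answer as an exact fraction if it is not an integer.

Row minima: U → -2, D → -5; maximin = -2.
Column maxima: 1 → 4, 2 → 6, 3 → 9; minimax = 4.
-2 ≠ 4, so there is no saddle point; optimal play is mixed.
3 is strictly dominated by 2 (it gives Row strictly more in every row), so Column never plays it.
On the remaining 2×2 (U, D vs 1, 2):
Let Row play U with probability p. Expected payoff against 1: (-2)p + 4(1−p) = −6p + 4; against 2: 6p + (-5)(1−p) = 11p − 5.
Setting these equal: −6p + 4 = 11p − 5 ⇒ −17p = -9 ⇒ p = 9/17, and the value is (-6)·(9/17) + 4 = 14/17.
For Column: with q = P(1), equating U's and D's payoffs gives −8q + 6 = 9q − 5 ⇒ q = 11/17.

14/17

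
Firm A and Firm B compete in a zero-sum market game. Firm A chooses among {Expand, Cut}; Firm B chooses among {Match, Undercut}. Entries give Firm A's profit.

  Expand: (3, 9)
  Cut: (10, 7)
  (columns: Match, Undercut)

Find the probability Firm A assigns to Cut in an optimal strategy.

Row minima: Expand → 3, Cut → 7; maximin = 7.
Column maxima: Match → 10, Undercut → 9; minimax = 9.
7 ≠ 9, so there is no saddle point; optimal play is mixed.
Let Firm A play Expand with probability p. Expected payoff against Match: 3p + 10(1−p) = −7p + 10; against Undercut: 9p + 7(1−p) = 2p + 7.
Setting these equal: −7p + 10 = 2p + 7 ⇒ −9p = -3 ⇒ p = 1/3, and the value is (-7)·(1/3) + 10 = 23/3.
For Firm B: with q = P(Match), equating Expand's and Cut's payoffs gives −6q + 9 = 3q + 7 ⇒ q = 2/9.

2/3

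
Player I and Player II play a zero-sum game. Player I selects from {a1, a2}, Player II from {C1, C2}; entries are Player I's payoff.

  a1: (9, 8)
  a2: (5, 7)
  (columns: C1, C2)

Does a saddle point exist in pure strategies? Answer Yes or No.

Yes

Row minima: a1 → 8, a2 → 5; maximin = 8.
Column maxima: C1 → 9, C2 → 8; minimax = 8.
maximin = minimax = 8, so a saddle point exists.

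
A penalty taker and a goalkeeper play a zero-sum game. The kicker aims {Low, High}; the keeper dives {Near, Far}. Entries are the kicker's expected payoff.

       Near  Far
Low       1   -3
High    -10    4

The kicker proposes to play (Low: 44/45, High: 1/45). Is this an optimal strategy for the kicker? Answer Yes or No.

Against Near this mix gives (44/45)·1 + (1/45)·(-10) = 34/45.
Against Far this mix gives (44/45)·(-3) + (1/45)·4 = -128/45.
The keeper will play Far, holding the kicker to -128/45. Shifting weight toward the row that does better against Far would raise this floor (the equalizing mix achieves -13/9 against both Far and Near), so the proposed strategy is not optimal.

No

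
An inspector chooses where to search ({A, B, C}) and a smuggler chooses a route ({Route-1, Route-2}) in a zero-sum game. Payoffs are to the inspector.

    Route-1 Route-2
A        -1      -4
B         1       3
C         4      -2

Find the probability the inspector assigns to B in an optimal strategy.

Row minima: A → -4, B → 1, C → -2; maximin = 1.
Column maxima: Route-1 → 4, Route-2 → 3; minimax = 3.
1 ≠ 3, so there is no saddle point; optimal play is mixed.
A is strictly dominated by B, so the inspector never plays it.
On the remaining 2×2 (B, C vs Route-1, Route-2):
Let the inspector play B with probability p. Expected payoff against Route-1: 1p + 4(1−p) = −3p + 4; against Route-2: 3p + (-2)(1−p) = 5p − 2.
Setting these equal: −3p + 4 = 5p − 2 ⇒ −8p = -6 ⇒ p = 3/4, and the value is (-3)·(3/4) + 4 = 7/4.
For the smuggler: with q = P(Route-1), equating B's and C's payoffs gives −2q + 3 = 6q − 2 ⇒ q = 5/8.

3/4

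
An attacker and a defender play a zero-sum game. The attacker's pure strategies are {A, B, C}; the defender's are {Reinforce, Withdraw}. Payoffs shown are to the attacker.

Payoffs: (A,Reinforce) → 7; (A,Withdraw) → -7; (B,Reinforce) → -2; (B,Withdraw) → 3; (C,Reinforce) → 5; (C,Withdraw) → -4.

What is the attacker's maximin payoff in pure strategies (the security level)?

Row minima: A → -7, B → -2, C → -4.
The best of these is -2.

-2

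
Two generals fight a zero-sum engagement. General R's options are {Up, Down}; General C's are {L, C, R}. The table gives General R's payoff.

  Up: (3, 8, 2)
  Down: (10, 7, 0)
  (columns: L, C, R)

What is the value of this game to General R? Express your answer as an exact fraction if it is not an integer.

Row minima: Up → 2, Down → 0; maximin = 2.
Column maxima: L → 10, C → 8, R → 2; minimax = 2.
Since maximin = minimax = 2, there is a saddle point and the value is 2.

2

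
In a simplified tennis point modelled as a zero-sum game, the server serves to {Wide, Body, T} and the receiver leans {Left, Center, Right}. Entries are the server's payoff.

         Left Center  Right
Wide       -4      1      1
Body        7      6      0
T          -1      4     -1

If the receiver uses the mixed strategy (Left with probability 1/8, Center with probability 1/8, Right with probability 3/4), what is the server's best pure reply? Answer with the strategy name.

Body

Expected payoff of Wide: (1/8)·(-4) + (1/8)·1 + (3/4)·1 = 3/8.
Expected payoff of Body: (1/8)·7 + (1/8)·6 + (3/4)·0 = 13/8.
Expected payoff of T: (1/8)·(-1) + (1/8)·4 + (3/4)·(-1) = -3/8.
The largest is 13/8, so the server's best response is Body.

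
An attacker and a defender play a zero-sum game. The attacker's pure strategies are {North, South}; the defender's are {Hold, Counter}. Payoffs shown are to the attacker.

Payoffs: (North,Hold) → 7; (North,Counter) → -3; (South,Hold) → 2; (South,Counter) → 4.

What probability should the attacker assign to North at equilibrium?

1/6

Row minima: North → -3, South → 2; maximin = 2.
Column maxima: Hold → 7, Counter → 4; minimax = 4.
2 ≠ 4, so there is no saddle point; optimal play is mixed.
Let the attacker play North with probability p. Expected payoff against Hold: 7p + 2(1−p) = 5p + 2; against Counter: (-3)p + 4(1−p) = −7p + 4.
Setting these equal: 5p + 2 = −7p + 4 ⇒ 12p = 2 ⇒ p = 1/6, and the value is (5)·(1/6) + 2 = 17/6.
For the defender: with q = P(Hold), equating North's and South's payoffs gives 10q − 3 = −2q + 4 ⇒ q = 7/12.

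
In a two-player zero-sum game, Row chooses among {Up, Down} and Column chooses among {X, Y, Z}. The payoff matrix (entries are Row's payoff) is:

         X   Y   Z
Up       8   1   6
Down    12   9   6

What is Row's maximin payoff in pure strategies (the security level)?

Row minima: Up → 1, Down → 6.
The best of these is 6.

6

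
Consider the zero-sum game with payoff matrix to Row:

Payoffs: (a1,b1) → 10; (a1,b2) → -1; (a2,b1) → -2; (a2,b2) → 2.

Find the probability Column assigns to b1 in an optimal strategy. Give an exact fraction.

Row minima: a1 → -1, a2 → -2; maximin = -1.
Column maxima: b1 → 10, b2 → 2; minimax = 2.
-1 ≠ 2, so there is no saddle point; optimal play is mixed.
Let Row play a1 with probability p. Expected payoff against b1: 10p + (-2)(1−p) = 12p − 2; against b2: (-1)p + 2(1−p) = −3p + 2.
Setting these equal: 12p − 2 = −3p + 2 ⇒ 15p = 4 ⇒ p = 4/15, and the value is (12)·(4/15) − 2 = 6/5.
For Column: with q = P(b1), equating a1's and a2's payoffs gives 11q − 1 = −4q + 2 ⇒ q = 1/5.

1/5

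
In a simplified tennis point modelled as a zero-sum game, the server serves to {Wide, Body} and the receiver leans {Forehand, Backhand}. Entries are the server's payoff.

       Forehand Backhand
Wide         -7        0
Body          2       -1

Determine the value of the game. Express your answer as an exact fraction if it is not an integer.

-7/10

Row minima: Wide → -7, Body → -1; maximin = -1.
Column maxima: Forehand → 2, Backhand → 0; minimax = 0.
-1 ≠ 0, so there is no saddle point; optimal play is mixed.
Let the server play Wide with probability p. Expected payoff against Forehand: (-7)p + 2(1−p) = −9p + 2; against Backhand: 0p + (-1)(1−p) = p − 1.
Setting these equal: −9p + 2 = p − 1 ⇒ −10p = -3 ⇒ p = 3/10, and the value is (-9)·(3/10) + 2 = -7/10.
For the receiver: with q = P(Forehand), equating Wide's and Body's payoffs gives −7q = 3q − 1 ⇒ q = 1/10.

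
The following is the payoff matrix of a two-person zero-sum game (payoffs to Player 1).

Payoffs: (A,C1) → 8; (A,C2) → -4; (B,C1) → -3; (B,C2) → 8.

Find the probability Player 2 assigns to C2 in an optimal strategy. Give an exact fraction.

11/23

Row minima: A → -4, B → -3; maximin = -3.
Column maxima: C1 → 8, C2 → 8; minimax = 8.
-3 ≠ 8, so there is no saddle point; optimal play is mixed.
Let Player 1 play A with probability p. Expected payoff against C1: 8p + (-3)(1−p) = 11p − 3; against C2: (-4)p + 8(1−p) = −12p + 8.
Setting these equal: 11p − 3 = −12p + 8 ⇒ 23p = 11 ⇒ p = 11/23, and the value is (11)·(11/23) − 3 = 52/23.
For Player 2: with q = P(C1), equating A's and B's payoffs gives 12q − 4 = −11q + 8 ⇒ q = 12/23.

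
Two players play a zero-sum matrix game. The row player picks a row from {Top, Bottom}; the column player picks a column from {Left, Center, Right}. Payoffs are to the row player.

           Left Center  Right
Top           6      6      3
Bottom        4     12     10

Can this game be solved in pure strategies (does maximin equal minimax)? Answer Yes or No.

Row minima: Top → 3, Bottom → 4; maximin = 4.
Column maxima: Left → 6, Center → 12, Right → 10; minimax = 6.
4 ≠ 6, so no pure-strategy equilibrium exists.

No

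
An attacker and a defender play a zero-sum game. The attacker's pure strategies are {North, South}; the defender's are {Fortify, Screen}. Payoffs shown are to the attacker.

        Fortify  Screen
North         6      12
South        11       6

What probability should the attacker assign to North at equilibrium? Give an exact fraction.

Row minima: North → 6, South → 6; maximin = 6.
Column maxima: Fortify → 11, Screen → 12; minimax = 11.
6 ≠ 11, so there is no saddle point; optimal play is mixed.
Let the attacker play North with probability p. Expected payoff against Fortify: 6p + 11(1−p) = −5p + 11; against Screen: 12p + 6(1−p) = 6p + 6.
Setting these equal: −5p + 11 = 6p + 6 ⇒ −11p = -5 ⇒ p = 5/11, and the value is (-5)·(5/11) + 11 = 96/11.
For the defender: with q = P(Fortify), equating North's and South's payoffs gives −6q + 12 = 5q + 6 ⇒ q = 6/11.

5/11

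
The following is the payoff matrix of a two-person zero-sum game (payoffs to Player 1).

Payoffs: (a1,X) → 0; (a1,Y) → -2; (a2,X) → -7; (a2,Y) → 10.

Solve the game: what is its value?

Row minima: a1 → -2, a2 → -7; maximin = -2.
Column maxima: X → 0, Y → 10; minimax = 0.
-2 ≠ 0, so there is no saddle point; optimal play is mixed.
Let Player 1 play a1 with probability p. Expected payoff against X: 0p + (-7)(1−p) = 7p − 7; against Y: (-2)p + 10(1−p) = −12p + 10.
Setting these equal: 7p − 7 = −12p + 10 ⇒ 19p = 17 ⇒ p = 17/19, and the value is (7)·(17/19) − 7 = -14/19.
For Player 2: with q = P(X), equating a1's and a2's payoffs gives 2q − 2 = −17q + 10 ⇒ q = 12/19.

-14/19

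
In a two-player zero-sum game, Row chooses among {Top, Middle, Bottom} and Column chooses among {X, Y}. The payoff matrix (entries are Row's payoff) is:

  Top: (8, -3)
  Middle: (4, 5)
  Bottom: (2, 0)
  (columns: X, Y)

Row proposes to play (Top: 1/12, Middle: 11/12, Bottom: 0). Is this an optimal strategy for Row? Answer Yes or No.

Yes

Against X this mix gives (1/12)·8 + (11/12)·4 = 13/3.
Against Y this mix gives (1/12)·(-3) + (11/12)·5 = 13/3.
All of Column's active replies (X, Y) yield 13/3, and no column does worse for Row. The mix makes Column indifferent and guarantees 13/3, so it is optimal.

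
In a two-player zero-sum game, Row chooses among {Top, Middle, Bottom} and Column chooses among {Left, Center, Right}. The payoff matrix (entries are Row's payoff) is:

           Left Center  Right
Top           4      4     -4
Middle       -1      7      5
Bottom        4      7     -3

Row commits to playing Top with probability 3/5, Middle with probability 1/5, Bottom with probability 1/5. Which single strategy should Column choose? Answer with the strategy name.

Right

If Column plays Left, Row's expected payoff is (3/5)·4 + (1/5)·(-1) + (1/5)·4 = 3.
If Column plays Center, Row's expected payoff is (3/5)·4 + (1/5)·7 + (1/5)·7 = 26/5.
If Column plays Right, Row's expected payoff is (3/5)·(-4) + (1/5)·5 + (1/5)·(-3) = -2.
Column minimizes Row's payoff; the smallest is -2, so the best response is Right.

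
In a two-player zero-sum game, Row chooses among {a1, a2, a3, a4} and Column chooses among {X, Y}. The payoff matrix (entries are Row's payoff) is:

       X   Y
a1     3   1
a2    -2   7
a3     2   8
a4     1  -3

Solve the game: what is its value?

Row minima: a1 → 1, a2 → -2, a3 → 2, a4 → -3; maximin = 2.
Column maxima: X → 3, Y → 8; minimax = 3.
2 ≠ 3, so there is no saddle point; optimal play is mixed.
a2 is strictly dominated by a3, so Row never plays it.
a4 is strictly dominated by a1, so Row never plays it.
On the remaining 2×2 (a1, a3 vs X, Y):
Let Row play a1 with probability p. Expected payoff against X: 3p + 2(1−p) = p + 2; against Y: 1p + 8(1−p) = −7p + 8.
Setting these equal: p + 2 = −7p + 8 ⇒ 8p = 6 ⇒ p = 3/4, and the value is (1)·(3/4) + 2 = 11/4.
For Column: with q = P(X), equating a1's and a3's payoffs gives 2q + 1 = −6q + 8 ⇒ q = 7/8.

11/4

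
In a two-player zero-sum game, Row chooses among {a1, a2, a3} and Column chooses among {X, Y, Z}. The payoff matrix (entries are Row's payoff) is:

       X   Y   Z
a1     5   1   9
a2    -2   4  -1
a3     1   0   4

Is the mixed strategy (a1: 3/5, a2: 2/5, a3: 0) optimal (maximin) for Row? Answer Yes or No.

Yes

Against X this mix gives (3/5)·5 + (2/5)·(-2) = 11/5.
Against Y this mix gives (3/5)·1 + (2/5)·4 = 11/5.
Against Z this mix gives (3/5)·9 + (2/5)·(-1) = 5.
All of Column's active replies (X, Y) yield 11/5, and no column does worse for Row. The mix makes Column indifferent and guarantees 11/5, so it is optimal.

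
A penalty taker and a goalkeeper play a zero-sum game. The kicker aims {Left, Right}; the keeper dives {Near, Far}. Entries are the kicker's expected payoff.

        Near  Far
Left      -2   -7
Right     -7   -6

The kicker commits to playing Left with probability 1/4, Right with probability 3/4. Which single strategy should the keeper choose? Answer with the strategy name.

Far

If the keeper plays Near, the kicker's expected payoff is (1/4)·(-2) + (3/4)·(-7) = -23/4.
If the keeper plays Far, the kicker's expected payoff is (1/4)·(-7) + (3/4)·(-6) = -25/4.
The keeper minimizes the kicker's payoff; the smallest is -25/4, so the best response is Far.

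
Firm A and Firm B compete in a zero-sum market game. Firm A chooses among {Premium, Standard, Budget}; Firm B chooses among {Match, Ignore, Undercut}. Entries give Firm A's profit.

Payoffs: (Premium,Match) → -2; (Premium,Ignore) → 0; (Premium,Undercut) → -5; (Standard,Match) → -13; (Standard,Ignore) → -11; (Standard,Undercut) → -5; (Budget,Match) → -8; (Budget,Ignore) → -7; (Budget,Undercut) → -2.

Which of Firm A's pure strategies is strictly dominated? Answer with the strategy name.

Standard

Budget gives a strictly higher payoff than Standard against every column: -8 > -13, -7 > -11, -2 > -5.
So Standard is strictly dominated and Firm A never plays it.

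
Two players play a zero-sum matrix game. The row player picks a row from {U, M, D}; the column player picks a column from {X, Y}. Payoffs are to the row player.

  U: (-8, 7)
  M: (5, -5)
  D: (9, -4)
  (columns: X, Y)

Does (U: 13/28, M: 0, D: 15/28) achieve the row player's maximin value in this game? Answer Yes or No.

Against X this mix gives (13/28)·(-8) + (15/28)·9 = 31/28.
Against Y this mix gives (13/28)·7 + (15/28)·(-4) = 31/28.
All of the column player's active replies (X, Y) yield 31/28, and no column does worse for the row player. The mix makes the column player indifferent and guarantees 31/28, so it is optimal.

Yes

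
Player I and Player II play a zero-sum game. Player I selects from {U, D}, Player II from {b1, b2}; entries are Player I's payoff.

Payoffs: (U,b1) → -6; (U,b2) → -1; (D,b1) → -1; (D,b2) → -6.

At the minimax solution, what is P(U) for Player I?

1/2

Row minima: U → -6, D → -6; maximin = -6.
Column maxima: b1 → -1, b2 → -1; minimax = -1.
-6 ≠ -1, so there is no saddle point; optimal play is mixed.
Let Player I play U with probability p. Expected payoff against b1: (-6)p + (-1)(1−p) = −5p − 1; against b2: (-1)p + (-6)(1−p) = 5p − 6.
Setting these equal: −5p − 1 = 5p − 6 ⇒ −10p = -5 ⇒ p = 1/2, and the value is (-5)·(1/2) − 1 = -7/2.
For Player II: with q = P(b1), equating U's and D's payoffs gives −5q − 1 = 5q − 6 ⇒ q = 1/2.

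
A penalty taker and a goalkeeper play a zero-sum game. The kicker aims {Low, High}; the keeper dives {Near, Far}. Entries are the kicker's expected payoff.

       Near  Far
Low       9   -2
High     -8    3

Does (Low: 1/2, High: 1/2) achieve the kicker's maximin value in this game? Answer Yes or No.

Against Near this mix gives (1/2)·9 + (1/2)·(-8) = 1/2.
Against Far this mix gives (1/2)·(-2) + (1/2)·3 = 1/2.
All of the keeper's active replies (Near, Far) yield 1/2, and no column does worse for the kicker. The mix makes the keeper indifferent and guarantees 1/2, so it is optimal.

Yes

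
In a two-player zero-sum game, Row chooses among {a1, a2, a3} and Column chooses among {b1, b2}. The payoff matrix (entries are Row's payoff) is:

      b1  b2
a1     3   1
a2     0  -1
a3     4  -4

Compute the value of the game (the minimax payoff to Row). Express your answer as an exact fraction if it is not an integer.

1

Row minima: a1 → 1, a2 → -1, a3 → -4; maximin = 1.
Column maxima: b1 → 4, b2 → 1; minimax = 1.
Since maximin = minimax = 1, there is a saddle point and the value is 1.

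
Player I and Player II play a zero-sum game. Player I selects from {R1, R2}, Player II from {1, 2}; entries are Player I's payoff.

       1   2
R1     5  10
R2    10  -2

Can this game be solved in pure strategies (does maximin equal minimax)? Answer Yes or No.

Row minima: R1 → 5, R2 → -2; maximin = 5.
Column maxima: 1 → 10, 2 → 10; minimax = 10.
5 ≠ 10, so no pure-strategy equilibrium exists.

No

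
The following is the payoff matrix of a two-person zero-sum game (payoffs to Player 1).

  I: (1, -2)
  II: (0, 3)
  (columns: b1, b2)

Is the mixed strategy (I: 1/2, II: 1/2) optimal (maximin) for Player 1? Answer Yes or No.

Yes

Against b1 this mix gives (1/2)·1 + (1/2)·0 = 1/2.
Against b2 this mix gives (1/2)·(-2) + (1/2)·3 = 1/2.
All of Player 2's active replies (b1, b2) yield 1/2, and no column does worse for Player 1. The mix makes Player 2 indifferent and guarantees 1/2, so it is optimal.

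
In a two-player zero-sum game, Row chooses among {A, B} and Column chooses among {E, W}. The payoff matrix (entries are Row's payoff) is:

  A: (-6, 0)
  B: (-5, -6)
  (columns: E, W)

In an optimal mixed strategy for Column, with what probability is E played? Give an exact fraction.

6/7

Row minima: A → -6, B → -6; maximin = -6.
Column maxima: E → -5, W → 0; minimax = -5.
-6 ≠ -5, so there is no saddle point; optimal play is mixed.
Let Row play A with probability p. Expected payoff against E: (-6)p + (-5)(1−p) = −p − 5; against W: 0p + (-6)(1−p) = 6p − 6.
Setting these equal: −p − 5 = 6p − 6 ⇒ −7p = -1 ⇒ p = 1/7, and the value is (-1)·(1/7) − 5 = -36/7.
For Column: with q = P(E), equating A's and B's payoffs gives −6q = q − 6 ⇒ q = 6/7.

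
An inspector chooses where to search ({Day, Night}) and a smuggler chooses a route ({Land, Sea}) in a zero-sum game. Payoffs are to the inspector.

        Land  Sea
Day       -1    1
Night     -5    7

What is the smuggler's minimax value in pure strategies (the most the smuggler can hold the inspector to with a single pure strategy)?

-1

Column maxima: Land → -1, Sea → 7.
The smallest of these is -1.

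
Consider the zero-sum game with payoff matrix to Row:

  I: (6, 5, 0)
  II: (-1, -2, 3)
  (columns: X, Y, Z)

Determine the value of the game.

Row minima: I → 0, II → -2; maximin = 0.
Column maxima: X → 6, Y → 5, Z → 3; minimax = 3.
0 ≠ 3, so there is no saddle point; optimal play is mixed.
X is strictly dominated by Y (it gives Row strictly more in every row), so Column never plays it.
On the remaining 2×2 (I, II vs Y, Z):
Let Row play I with probability p. Expected payoff against Y: 5p + (-2)(1−p) = 7p − 2; against Z: 0p + 3(1−p) = −3p + 3.
Setting these equal: 7p − 2 = −3p + 3 ⇒ 10p = 5 ⇒ p = 1/2, and the value is (7)·(1/2) − 2 = 3/2.
For Column: with q = P(Y), equating I's and II's payoffs gives 5q = −5q + 3 ⇒ q = 3/10.

3/2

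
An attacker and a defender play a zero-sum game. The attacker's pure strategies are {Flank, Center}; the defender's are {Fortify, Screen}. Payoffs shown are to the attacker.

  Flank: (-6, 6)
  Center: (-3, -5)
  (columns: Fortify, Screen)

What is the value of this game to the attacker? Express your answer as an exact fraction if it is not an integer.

-24/7

Row minima: Flank → -6, Center → -5; maximin = -5.
Column maxima: Fortify → -3, Screen → 6; minimax = -3.
-5 ≠ -3, so there is no saddle point; optimal play is mixed.
Let the attacker play Flank with probability p. Expected payoff against Fortify: (-6)p + (-3)(1−p) = −3p − 3; against Screen: 6p + (-5)(1−p) = 11p − 5.
Setting these equal: −3p − 3 = 11p − 5 ⇒ −14p = -2 ⇒ p = 1/7, and the value is (-3)·(1/7) − 3 = -24/7.
For the defender: with q = P(Fortify), equating Flank's and Center's payoffs gives −12q + 6 = 2q − 5 ⇒ q = 11/14.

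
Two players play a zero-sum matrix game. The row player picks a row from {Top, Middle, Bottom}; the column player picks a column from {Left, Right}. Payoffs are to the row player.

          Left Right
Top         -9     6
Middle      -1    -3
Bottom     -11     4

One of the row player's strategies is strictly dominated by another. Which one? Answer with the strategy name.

Top gives a strictly higher payoff than Bottom against every column: -9 > -11, 6 > 4.
So Bottom is strictly dominated and the row player never plays it.

Bottom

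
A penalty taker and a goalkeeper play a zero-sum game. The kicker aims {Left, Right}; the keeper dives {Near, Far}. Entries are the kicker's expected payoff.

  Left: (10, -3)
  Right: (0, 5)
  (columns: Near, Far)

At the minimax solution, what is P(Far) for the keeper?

Row minima: Left → -3, Right → 0; maximin = 0.
Column maxima: Near → 10, Far → 5; minimax = 5.
0 ≠ 5, so there is no saddle point; optimal play is mixed.
Let the kicker play Left with probability p. Expected payoff against Near: 10p + 0(1−p) = 10p; against Far: (-3)p + 5(1−p) = −8p + 5.
Setting these equal: 10p = −8p + 5 ⇒ 18p = 5 ⇒ p = 5/18, and the value is (10)·(5/18) = 25/9.
For the keeper: with q = P(Near), equating Left's and Right's payoffs gives 13q − 3 = −5q + 5 ⇒ q = 4/9.

5/9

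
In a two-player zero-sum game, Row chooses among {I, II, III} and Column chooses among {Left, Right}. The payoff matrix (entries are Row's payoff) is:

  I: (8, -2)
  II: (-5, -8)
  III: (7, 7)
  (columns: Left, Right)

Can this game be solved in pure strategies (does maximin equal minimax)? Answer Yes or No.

Yes

Row minima: I → -2, II → -8, III → 7; maximin = 7.
Column maxima: Left → 8, Right → 7; minimax = 7.
maximin = minimax = 7, so a saddle point exists.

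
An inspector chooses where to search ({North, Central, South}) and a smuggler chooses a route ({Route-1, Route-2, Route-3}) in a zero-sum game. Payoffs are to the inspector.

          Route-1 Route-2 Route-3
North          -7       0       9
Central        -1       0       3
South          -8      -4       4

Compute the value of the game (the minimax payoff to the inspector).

Row minima: North → -7, Central → -1, South → -8; maximin = -1.
Column maxima: Route-1 → -1, Route-2 → 0, Route-3 → 9; minimax = -1.
Since maximin = minimax = -1, there is a saddle point and the value is -1.

-1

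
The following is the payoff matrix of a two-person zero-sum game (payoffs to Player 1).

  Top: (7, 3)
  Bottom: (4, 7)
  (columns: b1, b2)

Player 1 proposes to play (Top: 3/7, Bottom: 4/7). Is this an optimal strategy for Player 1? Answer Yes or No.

Against b1 this mix gives (3/7)·7 + (4/7)·4 = 37/7.
Against b2 this mix gives (3/7)·3 + (4/7)·7 = 37/7.
All of Player 2's active replies (b1, b2) yield 37/7, and no column does worse for Player 1. The mix makes Player 2 indifferent and guarantees 37/7, so it is optimal.

Yes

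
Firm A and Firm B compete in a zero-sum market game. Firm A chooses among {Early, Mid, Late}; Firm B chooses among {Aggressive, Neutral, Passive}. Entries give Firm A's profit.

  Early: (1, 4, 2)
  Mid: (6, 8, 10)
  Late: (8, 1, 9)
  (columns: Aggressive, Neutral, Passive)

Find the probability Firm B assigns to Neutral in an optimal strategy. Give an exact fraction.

Row minima: Early → 1, Mid → 6, Late → 1; maximin = 6.
Column maxima: Aggressive → 8, Neutral → 8, Passive → 10; minimax = 8.
6 ≠ 8, so there is no saddle point; optimal play is mixed.
Early is strictly dominated by Mid, so Firm A never plays it.
Passive is strictly dominated by Aggressive (it gives Firm A strictly more in every row), so Firm B never plays it.
On the remaining 2×2 (Mid, Late vs Aggressive, Neutral):
Let Firm A play Mid with probability p. Expected payoff against Aggressive: 6p + 8(1−p) = −2p + 8; against Neutral: 8p + 1(1−p) = 7p + 1.
Setting these equal: −2p + 8 = 7p + 1 ⇒ −9p = -7 ⇒ p = 7/9, and the value is (-2)·(7/9) + 8 = 58/9.
For Firm B: with q = P(Aggressive), equating Mid's and Late's payoffs gives −2q + 8 = 7q + 1 ⇒ q = 7/9.

2/9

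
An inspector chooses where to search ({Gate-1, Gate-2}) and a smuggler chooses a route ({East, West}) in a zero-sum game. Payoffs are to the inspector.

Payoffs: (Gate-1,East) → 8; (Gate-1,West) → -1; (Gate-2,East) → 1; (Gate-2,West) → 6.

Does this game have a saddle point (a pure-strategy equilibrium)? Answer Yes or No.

Row minima: Gate-1 → -1, Gate-2 → 1; maximin = 1.
Column maxima: East → 8, West → 6; minimax = 6.
1 ≠ 6, so no pure-strategy equilibrium exists.

No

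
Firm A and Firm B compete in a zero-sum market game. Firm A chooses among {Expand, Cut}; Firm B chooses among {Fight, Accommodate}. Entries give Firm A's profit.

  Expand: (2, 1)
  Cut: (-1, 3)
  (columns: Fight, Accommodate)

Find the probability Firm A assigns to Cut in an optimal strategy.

1/5

Row minima: Expand → 1, Cut → -1; maximin = 1.
Column maxima: Fight → 2, Accommodate → 3; minimax = 2.
1 ≠ 2, so there is no saddle point; optimal play is mixed.
Let Firm A play Expand with probability p. Expected payoff against Fight: 2p + (-1)(1−p) = 3p − 1; against Accommodate: 1p + 3(1−p) = −2p + 3.
Setting these equal: 3p − 1 = −2p + 3 ⇒ 5p = 4 ⇒ p = 4/5, and the value is (3)·(4/5) − 1 = 7/5.
For Firm B: with q = P(Fight), equating Expand's and Cut's payoffs gives q + 1 = −4q + 3 ⇒ q = 2/5.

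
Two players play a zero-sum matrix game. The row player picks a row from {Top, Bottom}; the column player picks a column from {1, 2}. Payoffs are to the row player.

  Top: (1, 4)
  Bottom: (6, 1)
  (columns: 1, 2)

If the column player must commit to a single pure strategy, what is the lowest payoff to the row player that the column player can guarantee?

Column maxima: 1 → 6, 2 → 4.
The smallest of these is 4.

4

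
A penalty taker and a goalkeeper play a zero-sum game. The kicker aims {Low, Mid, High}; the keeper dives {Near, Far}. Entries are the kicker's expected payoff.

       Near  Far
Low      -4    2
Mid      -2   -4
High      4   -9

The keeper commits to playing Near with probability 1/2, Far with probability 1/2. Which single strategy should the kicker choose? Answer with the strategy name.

Low

Expected payoff of Low: (1/2)·(-4) + (1/2)·2 = -1.
Expected payoff of Mid: (1/2)·(-2) + (1/2)·(-4) = -3.
Expected payoff of High: (1/2)·4 + (1/2)·(-9) = -5/2.
The largest is -1, so the kicker's best response is Low.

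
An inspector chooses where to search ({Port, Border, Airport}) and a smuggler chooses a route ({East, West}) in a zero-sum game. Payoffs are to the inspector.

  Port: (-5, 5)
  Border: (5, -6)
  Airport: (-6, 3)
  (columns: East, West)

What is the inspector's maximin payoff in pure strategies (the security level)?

Row minima: Port → -5, Border → -6, Airport → -6.
The best of these is -5.

-5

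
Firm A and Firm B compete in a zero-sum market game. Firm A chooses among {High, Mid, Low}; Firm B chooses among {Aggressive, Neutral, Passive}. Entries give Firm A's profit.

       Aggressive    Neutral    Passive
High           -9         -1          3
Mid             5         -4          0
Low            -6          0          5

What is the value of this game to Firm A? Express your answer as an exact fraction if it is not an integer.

Row minima: High → -9, Mid → -4, Low → -6; maximin = -4.
Column maxima: Aggressive → 5, Neutral → 0, Passive → 5; minimax = 0.
-4 ≠ 0, so there is no saddle point; optimal play is mixed.
High is strictly dominated by Low, so Firm A never plays it.
Passive is strictly dominated by Neutral (it gives Firm A strictly more in every row), so Firm B never plays it.
On the remaining 2×2 (Mid, Low vs Aggressive, Neutral):
Let Firm A play Mid with probability p. Expected payoff against Aggressive: 5p + (-6)(1−p) = 11p − 6; against Neutral: (-4)p + 0(1−p) = −4p.
Setting these equal: 11p − 6 = −4p ⇒ 15p = 6 ⇒ p = 2/5, and the value is (11)·(2/5) − 6 = -8/5.
For Firm B: with q = P(Aggressive), equating Mid's and Low's payoffs gives 9q − 4 = −6q ⇒ q = 4/15.

-8/5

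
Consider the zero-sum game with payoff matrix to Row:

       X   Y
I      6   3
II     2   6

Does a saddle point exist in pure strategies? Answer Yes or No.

Row minima: I → 3, II → 2; maximin = 3.
Column maxima: X → 6, Y → 6; minimax = 6.
3 ≠ 6, so no pure-strategy equilibrium exists.

No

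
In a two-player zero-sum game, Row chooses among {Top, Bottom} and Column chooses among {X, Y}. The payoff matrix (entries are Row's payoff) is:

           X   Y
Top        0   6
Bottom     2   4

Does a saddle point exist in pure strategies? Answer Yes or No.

Yes

Row minima: Top → 0, Bottom → 2; maximin = 2.
Column maxima: X → 2, Y → 6; minimax = 2.
maximin = minimax = 2, so a saddle point exists.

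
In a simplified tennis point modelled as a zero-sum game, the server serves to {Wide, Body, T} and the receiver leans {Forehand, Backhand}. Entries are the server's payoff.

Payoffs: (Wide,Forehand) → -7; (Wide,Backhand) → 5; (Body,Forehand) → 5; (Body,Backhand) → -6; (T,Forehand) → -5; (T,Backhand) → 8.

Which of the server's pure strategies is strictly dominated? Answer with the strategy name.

Wide

T gives a strictly higher payoff than Wide against every column: -5 > -7, 8 > 5.
So Wide is strictly dominated and the server never plays it.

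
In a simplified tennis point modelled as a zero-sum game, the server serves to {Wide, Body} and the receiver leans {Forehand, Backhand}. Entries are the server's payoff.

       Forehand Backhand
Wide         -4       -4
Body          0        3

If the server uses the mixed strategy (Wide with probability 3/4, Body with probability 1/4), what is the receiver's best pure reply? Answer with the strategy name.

Forehand

If the receiver plays Forehand, the server's expected payoff is (3/4)·(-4) + (1/4)·0 = -3.
If the receiver plays Backhand, the server's expected payoff is (3/4)·(-4) + (1/4)·3 = -9/4.
The receiver minimizes the server's payoff; the smallest is -3, so the best response is Forehand.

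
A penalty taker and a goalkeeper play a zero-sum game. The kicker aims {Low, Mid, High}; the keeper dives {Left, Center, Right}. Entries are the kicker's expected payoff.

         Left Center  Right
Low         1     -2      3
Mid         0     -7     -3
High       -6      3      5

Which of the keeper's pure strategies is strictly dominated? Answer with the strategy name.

Right

Center holds the kicker's payoff strictly below Right in every row: -2 < 3, -7 < -3, 3 < 5.
So Right is strictly dominated for the keeper.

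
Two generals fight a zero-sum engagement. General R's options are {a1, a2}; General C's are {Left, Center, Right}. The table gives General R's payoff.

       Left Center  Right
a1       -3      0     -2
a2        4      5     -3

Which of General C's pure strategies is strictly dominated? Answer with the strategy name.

Left holds General R's payoff strictly below Center in every row: -3 < 0, 4 < 5.
So Center is strictly dominated for General C.

Center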